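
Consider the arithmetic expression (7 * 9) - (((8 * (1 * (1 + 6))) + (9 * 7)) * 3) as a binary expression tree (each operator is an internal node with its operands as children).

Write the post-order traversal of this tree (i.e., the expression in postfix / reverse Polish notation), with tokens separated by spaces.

7 9 * 8 1 1 6 + * * 9 7 * + 3 * -

Post-order on an expression tree gives postfix notation: for each operator, emit left operand, right operand, then the operator.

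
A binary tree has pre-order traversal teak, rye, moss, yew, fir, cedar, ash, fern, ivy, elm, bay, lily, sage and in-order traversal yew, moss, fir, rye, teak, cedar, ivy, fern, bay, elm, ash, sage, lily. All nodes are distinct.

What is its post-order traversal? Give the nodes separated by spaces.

The first element of pre-order is the root; it splits in-order into left and right subtrees.
Root teak: left subtree has 4 nodes {yew, moss, fir, rye}, right has 8 {cedar, ivy, fern, bay, elm, ash, sage, lily}.
  Root rye: left subtree has 3 nodes {yew, moss, fir}, right has 0 { }.
    Root moss: left subtree has 1 node {yew}, right has 1 {fir}.
  Root cedar: left subtree has 0 nodes { }, right has 7 {ivy, fern, bay, elm, ash, sage, lily}.
    Root ash: left subtree has 4 nodes {ivy, fern, bay, elm}, right has 2 {sage, lily}.
      Root fern: left subtree has 1 node {ivy}, right has 2 {bay, elm}.
        Root elm: left subtree has 1 node {bay}, right has 0 { }.
      Root lily: left subtree has 1 node {sage}, right has 0 { }.

yew fir moss rye ivy bay elm fern sage lily ash cedar teak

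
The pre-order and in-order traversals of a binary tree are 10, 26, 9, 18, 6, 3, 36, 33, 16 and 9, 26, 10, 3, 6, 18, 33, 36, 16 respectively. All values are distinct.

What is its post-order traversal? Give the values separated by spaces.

The first element of pre-order is the root; it splits in-order into left and right subtrees.
Root 10: left subtree has 2 nodes {9, 26}, right has 6 {3, 6, 18, 33, 36, 16}.
  Root 26: left subtree has 1 node {9}, right has 0 { }.
  Root 18: left subtree has 2 nodes {3, 6}, right has 3 {33, 36, 16}.
    Root 6: left subtree has 1 node {3}, right has 0 { }.
    Root 36: left subtree has 1 node {33}, right has 1 {16}.

9 26 3 6 33 16 36 18 10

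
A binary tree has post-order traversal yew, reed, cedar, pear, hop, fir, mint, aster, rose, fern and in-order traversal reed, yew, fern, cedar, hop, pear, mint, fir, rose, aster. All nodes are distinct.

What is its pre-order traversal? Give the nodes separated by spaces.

fern reed yew rose mint hop cedar pear fir aster

The last element of post-order is the root; it splits in-order into left and right subtrees.
Root fern: left subtree has 2 nodes {reed, yew}, right has 7 {cedar, hop, pear, mint, fir, rose, aster}.
  Root reed: left subtree has 0 nodes { }, right has 1 {yew}.
  Root rose: left subtree has 5 nodes {cedar, hop, pear, mint, fir}, right has 1 {aster}.
    Root mint: left subtree has 3 nodes {cedar, hop, pear}, right has 1 {fir}.
      Root hop: left subtree has 1 node {cedar}, right has 1 {pear}.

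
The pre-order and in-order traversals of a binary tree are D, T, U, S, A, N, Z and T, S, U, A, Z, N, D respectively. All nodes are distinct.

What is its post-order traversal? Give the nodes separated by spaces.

The first element of pre-order is the root; it splits in-order into left and right subtrees.
Root D: left subtree has 6 nodes {T, S, U, A, Z, N}, right has 0 { }.
  Root T: left subtree has 0 nodes { }, right has 5 {S, U, A, Z, N}.
    Root U: left subtree has 1 node {S}, right has 3 {A, Z, N}.
      Root A: left subtree has 0 nodes { }, right has 2 {Z, N}.
        Root N: left subtree has 1 node {Z}, right has 0 { }.

S Z N A U T D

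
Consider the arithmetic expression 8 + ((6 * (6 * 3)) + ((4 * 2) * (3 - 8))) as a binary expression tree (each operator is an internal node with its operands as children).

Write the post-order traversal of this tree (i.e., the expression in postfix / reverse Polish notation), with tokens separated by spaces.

Post-order on an expression tree gives postfix notation: for each operator, emit left operand, right operand, then the operator.

8 6 6 3 * * 4 2 * 3 8 - * + +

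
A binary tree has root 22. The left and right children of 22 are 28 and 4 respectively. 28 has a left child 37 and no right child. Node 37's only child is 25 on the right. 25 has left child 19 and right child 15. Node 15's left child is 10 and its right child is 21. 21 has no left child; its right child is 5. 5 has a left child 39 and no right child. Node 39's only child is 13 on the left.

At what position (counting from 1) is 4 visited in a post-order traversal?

11

Post-order visits the left subtree, then the right subtree, then the node.
At 22: go left to 28.
  At 28: go left to 37.
    At 37: no left child.
    At 37: go right to 25.
      At 25: go left to 19.
        19 is a leaf — visit 19.
      At 25: go right to 15.
        At 15: go left to 10.
          10 is a leaf — visit 10.
        At 15: go right to 21.
          At 21: no left child.
          At 21: go right to 5.
            At 5: go left to 39.
              At 39: go left to 13.
                13 is a leaf — visit 13.
              At 39: no right child.
              Visit 39.
            At 5: no right child.
            Visit 5.
          Visit 21.
        Visit 15.
      Visit 25.
    Visit 37.
  At 28: no right child.
  Visit 28.
At 22: go right to 4.
  4 is a leaf — visit 4.
Visit 22.
Full post-order sequence: 19, 10, 13, 39, 5, 21, 15, 25, 37, 28, 4, 22.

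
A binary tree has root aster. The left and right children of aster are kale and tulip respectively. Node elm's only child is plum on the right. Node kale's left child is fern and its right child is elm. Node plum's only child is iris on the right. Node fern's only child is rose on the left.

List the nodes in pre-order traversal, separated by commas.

aster, kale, fern, rose, elm, plum, iris, tulip

Pre-order visits the node, then its left subtree, then its right subtree.
Visit aster.
At aster: go left to kale.
  Visit kale.
  At kale: go left to fern.
    Visit fern.
    At fern: go left to rose.
      rose is a leaf — visit rose.
    At fern: no right child.
  At kale: go right to elm.
    Visit elm.
    At elm: no left child.
    At elm: go right to plum.
      Visit plum.
      At plum: no left child.
      At plum: go right to iris.
        iris is a leaf — visit iris.
At aster: go right to tulip.
  tulip is a leaf — visit tulip.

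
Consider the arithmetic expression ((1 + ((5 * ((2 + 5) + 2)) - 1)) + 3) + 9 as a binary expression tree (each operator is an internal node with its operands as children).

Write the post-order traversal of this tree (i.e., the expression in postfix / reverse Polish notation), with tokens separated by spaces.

1 5 2 5 + 2 + * 1 - + 3 + 9 +

Post-order on an expression tree gives postfix notation: for each operator, emit left operand, right operand, then the operator.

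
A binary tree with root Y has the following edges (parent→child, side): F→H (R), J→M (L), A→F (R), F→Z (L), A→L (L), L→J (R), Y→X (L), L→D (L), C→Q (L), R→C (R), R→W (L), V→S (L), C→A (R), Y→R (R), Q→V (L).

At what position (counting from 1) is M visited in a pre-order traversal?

13

Pre-order visits the node, then its left subtree, then its right subtree.
Visit Y.
At Y: go left to X.
  X is a leaf — visit X.
At Y: go right to R.
  Visit R.
  At R: go left to W.
    W is a leaf — visit W.
  At R: go right to C.
    Visit C.
    At C: go left to Q.
      Visit Q.
      At Q: go left to V.
        Visit V.
        At V: go left to S.
          S is a leaf — visit S.
        At V: no right child.
      At Q: no right child.
    At C: go right to A.
      Visit A.
      At A: go left to L.
        Visit L.
        At L: go left to D.
          D is a leaf — visit D.
        At L: go right to J.
          Visit J.
          At J: go left to M.
            M is a leaf — visit M.
          At J: no right child.
      At A: go right to F.
        Visit F.
        At F: go left to Z.
          Z is a leaf — visit Z.
        At F: go right to H.
          H is a leaf — visit H.
Full pre-order sequence: Y, X, R, W, C, Q, V, S, A, L, D, J, M, F, Z, H.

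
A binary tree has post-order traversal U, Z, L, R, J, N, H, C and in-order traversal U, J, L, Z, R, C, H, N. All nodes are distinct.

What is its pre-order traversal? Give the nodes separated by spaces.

C J U R L Z H N

The last element of post-order is the root; it splits in-order into left and right subtrees.
Root C: left subtree has 5 nodes {U, J, L, Z, R}, right has 2 {H, N}.
  Root J: left subtree has 1 node {U}, right has 3 {L, Z, R}.
    Root R: left subtree has 2 nodes {L, Z}, right has 0 { }.
      Root L: left subtree has 0 nodes { }, right has 1 {Z}.
  Root H: left subtree has 0 nodes { }, right has 1 {N}.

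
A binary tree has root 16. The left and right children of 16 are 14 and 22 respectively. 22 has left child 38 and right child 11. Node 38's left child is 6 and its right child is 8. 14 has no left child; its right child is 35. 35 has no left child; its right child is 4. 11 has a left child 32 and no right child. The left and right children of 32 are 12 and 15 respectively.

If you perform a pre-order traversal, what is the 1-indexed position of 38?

Pre-order visits the node, then its left subtree, then its right subtree.
Visit 16.
At 16: go left to 14.
  Visit 14.
  At 14: no left child.
  At 14: go right to 35.
    Visit 35.
    At 35: no left child.
    At 35: go right to 4.
      4 is a leaf — visit 4.
At 16: go right to 22.
  Visit 22.
  At 22: go left to 38.
    Visit 38.
    At 38: go left to 6.
      6 is a leaf — visit 6.
    At 38: go right to 8.
      8 is a leaf — visit 8.
  At 22: go right to 11.
    Visit 11.
    At 11: go left to 32.
      Visit 32.
      At 32: go left to 12.
        12 is a leaf — visit 12.
      At 32: go right to 15.
        15 is a leaf — visit 15.
    At 11: no right child.
Full pre-order sequence: 16, 14, 35, 4, 22, 38, 6, 8, 11, 32, 12, 15.

6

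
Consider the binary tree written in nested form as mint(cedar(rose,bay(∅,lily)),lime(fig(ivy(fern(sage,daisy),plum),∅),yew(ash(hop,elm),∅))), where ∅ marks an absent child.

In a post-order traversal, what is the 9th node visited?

ivy

Post-order visits the left subtree, then the right subtree, then the node.
At mint: go left to cedar.
  At cedar: go left to rose.
    rose is a leaf — visit rose.
  At cedar: go right to bay.
    At bay: no left child.
    At bay: go right to lily.
      lily is a leaf — visit lily.
    Visit bay.
  Visit cedar.
At mint: go right to lime.
  At lime: go left to fig.
    At fig: go left to ivy.
      At ivy: go left to fern.
        At fern: go left to sage.
          sage is a leaf — visit sage.
        At fern: go right to daisy.
          daisy is a leaf — visit daisy.
        Visit fern.
      At ivy: go right to plum.
        plum is a leaf — visit plum.
      Visit ivy.
    At fig: no right child.
    Visit fig.
  At lime: go right to yew.
    At yew: go left to ash.
      At ash: go left to hop.
        hop is a leaf — visit hop.
      At ash: go right to elm.
        elm is a leaf — visit elm.
      Visit ash.
    At yew: no right child.
    Visit yew.
  Visit lime.
Visit mint.
Full post-order sequence: rose, lily, bay, cedar, sage, daisy, fern, plum, ivy, fig, hop, elm, ash, yew, lime, mint.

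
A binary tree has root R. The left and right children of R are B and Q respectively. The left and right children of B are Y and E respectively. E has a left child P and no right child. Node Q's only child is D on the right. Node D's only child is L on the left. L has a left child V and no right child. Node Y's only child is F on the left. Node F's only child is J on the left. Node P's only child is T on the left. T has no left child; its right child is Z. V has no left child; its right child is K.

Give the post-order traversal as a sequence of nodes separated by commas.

J, F, Y, Z, T, P, E, B, K, V, L, D, Q, R

Post-order visits the left subtree, then the right subtree, then the node.
At R: go left to B.
  At B: go left to Y.
    At Y: go left to F.
      At F: go left to J.
        J is a leaf — visit J.
      At F: no right child.
      Visit F.
    At Y: no right child.
    Visit Y.
  At B: go right to E.
    At E: go left to P.
      At P: go left to T.
        At T: no left child.
        At T: go right to Z.
          Z is a leaf — visit Z.
        Visit T.
      At P: no right child.
      Visit P.
    At E: no right child.
    Visit E.
  Visit B.
At R: go right to Q.
  At Q: no left child.
  At Q: go right to D.
    At D: go left to L.
      At L: go left to V.
        At V: no left child.
        At V: go right to K.
          K is a leaf — visit K.
        Visit V.
      At L: no right child.
      Visit L.
    At D: no right child.
    Visit D.
  Visit Q.
Visit R.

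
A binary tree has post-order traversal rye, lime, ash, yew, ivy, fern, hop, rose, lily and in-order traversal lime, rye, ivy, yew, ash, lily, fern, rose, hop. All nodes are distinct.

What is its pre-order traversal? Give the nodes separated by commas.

The last element of post-order is the root; it splits in-order into left and right subtrees.
Root lily: left subtree has 5 nodes {lime, rye, ivy, yew, ash}, right has 3 {fern, rose, hop}.
  Root ivy: left subtree has 2 nodes {lime, rye}, right has 2 {yew, ash}.
    Root lime: left subtree has 0 nodes { }, right has 1 {rye}.
    Root yew: left subtree has 0 nodes { }, right has 1 {ash}.
  Root rose: left subtree has 1 node {fern}, right has 1 {hop}.

lily, ivy, lime, rye, yew, ash, rose, fern, hop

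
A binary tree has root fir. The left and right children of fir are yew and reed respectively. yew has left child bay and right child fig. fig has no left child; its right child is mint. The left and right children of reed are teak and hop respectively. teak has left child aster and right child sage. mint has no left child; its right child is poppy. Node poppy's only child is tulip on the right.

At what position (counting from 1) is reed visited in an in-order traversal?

In-order visits the left subtree, then the node, then the right subtree.
At fir: go left to yew.
  At yew: go left to bay.
    bay is a leaf — visit bay.
  Visit yew.
  At yew: go right to fig.
    At fig: no left child.
    Visit fig.
    At fig: go right to mint.
      At mint: no left child.
      Visit mint.
      At mint: go right to poppy.
        At poppy: no left child.
        Visit poppy.
        At poppy: go right to tulip.
          tulip is a leaf — visit tulip.
Visit fir.
At fir: go right to reed.
  At reed: go left to teak.
    At teak: go left to aster.
      aster is a leaf — visit aster.
    Visit teak.
    At teak: go right to sage.
      sage is a leaf — visit sage.
  Visit reed.
  At reed: go right to hop.
    hop is a leaf — visit hop.
Full in-order sequence: bay, yew, fig, mint, poppy, tulip, fir, aster, teak, sage, reed, hop.

11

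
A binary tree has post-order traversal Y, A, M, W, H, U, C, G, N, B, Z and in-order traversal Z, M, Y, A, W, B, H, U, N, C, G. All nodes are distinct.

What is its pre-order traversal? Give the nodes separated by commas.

Z, B, W, M, A, Y, N, U, H, G, C

The last element of post-order is the root; it splits in-order into left and right subtrees.
Root Z: left subtree has 0 nodes { }, right has 10 {M, Y, A, W, B, H, U, N, C, G}.
  Root B: left subtree has 4 nodes {M, Y, A, W}, right has 5 {H, U, N, C, G}.
    Root W: left subtree has 3 nodes {M, Y, A}, right has 0 { }.
      Root M: left subtree has 0 nodes { }, right has 2 {Y, A}.
        Root A: left subtree has 1 node {Y}, right has 0 { }.
    Root N: left subtree has 2 nodes {H, U}, right has 2 {C, G}.
      Root U: left subtree has 1 node {H}, right has 0 { }.
      Root G: left subtree has 1 node {C}, right has 0 { }.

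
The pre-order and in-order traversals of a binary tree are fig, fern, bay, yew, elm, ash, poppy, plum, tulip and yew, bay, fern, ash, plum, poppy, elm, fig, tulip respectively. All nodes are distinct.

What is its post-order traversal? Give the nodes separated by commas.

yew, bay, plum, poppy, ash, elm, fern, tulip, fig

The first element of pre-order is the root; it splits in-order into left and right subtrees.
Root fig: left subtree has 7 nodes {yew, bay, fern, ash, plum, poppy, elm}, right has 1 {tulip}.
  Root fern: left subtree has 2 nodes {yew, bay}, right has 4 {ash, plum, poppy, elm}.
    Root bay: left subtree has 1 node {yew}, right has 0 { }.
    Root elm: left subtree has 3 nodes {ash, plum, poppy}, right has 0 { }.
      Root ash: left subtree has 0 nodes { }, right has 2 {plum, poppy}.
        Root poppy: left subtree has 1 node {plum}, right has 0 { }.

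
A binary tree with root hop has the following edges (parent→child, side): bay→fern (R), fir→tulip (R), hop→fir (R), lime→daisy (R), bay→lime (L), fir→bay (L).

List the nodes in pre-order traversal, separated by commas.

Pre-order visits the node, then its left subtree, then its right subtree.
Visit hop.
At hop: no left child.
At hop: go right to fir.
  Visit fir.
  At fir: go left to bay.
    Visit bay.
    At bay: go left to lime.
      Visit lime.
      At lime: no left child.
      At lime: go right to daisy.
        daisy is a leaf — visit daisy.
    At bay: go right to fern.
      fern is a leaf — visit fern.
  At fir: go right to tulip.
    tulip is a leaf — visit tulip.

hop, fir, bay, lime, daisy, fern, tulip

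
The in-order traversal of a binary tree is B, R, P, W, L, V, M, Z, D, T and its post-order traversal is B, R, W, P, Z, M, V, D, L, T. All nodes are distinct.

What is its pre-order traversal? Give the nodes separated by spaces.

T L P R B W D V M Z

The last element of post-order is the root; it splits in-order into left and right subtrees.
Root T: left subtree has 9 nodes {B, R, P, W, L, V, M, Z, D}, right has 0 { }.
  Root L: left subtree has 4 nodes {B, R, P, W}, right has 4 {V, M, Z, D}.
    Root P: left subtree has 2 nodes {B, R}, right has 1 {W}.
      Root R: left subtree has 1 node {B}, right has 0 { }.
    Root D: left subtree has 3 nodes {V, M, Z}, right has 0 { }.
      Root V: left subtree has 0 nodes { }, right has 2 {M, Z}.
        Root M: left subtree has 0 nodes { }, right has 1 {Z}.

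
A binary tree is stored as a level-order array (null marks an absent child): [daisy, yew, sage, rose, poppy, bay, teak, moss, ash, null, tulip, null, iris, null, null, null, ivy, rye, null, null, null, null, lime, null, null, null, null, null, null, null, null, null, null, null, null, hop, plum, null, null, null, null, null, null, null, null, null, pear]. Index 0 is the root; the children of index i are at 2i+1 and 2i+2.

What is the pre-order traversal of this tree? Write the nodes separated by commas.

daisy, yew, rose, moss, ivy, ash, rye, hop, plum, poppy, tulip, lime, pear, sage, bay, iris, teak

Pre-order visits the node, then its left subtree, then its right subtree.
Visit daisy.
At daisy: go left to yew.
  Visit yew.
  At yew: go left to rose.
    Visit rose.
    At rose: go left to moss.
      Visit moss.
      At moss: no left child.
      At moss: go right to ivy.
        ivy is a leaf — visit ivy.
    At rose: go right to ash.
      Visit ash.
      At ash: go left to rye.
        Visit rye.
        At rye: go left to hop.
          hop is a leaf — visit hop.
        At rye: go right to plum.
          plum is a leaf — visit plum.
      At ash: no right child.
  At yew: go right to poppy.
    Visit poppy.
    At poppy: no left child.
    At poppy: go right to tulip.
      Visit tulip.
      At tulip: no left child.
      At tulip: go right to lime.
        Visit lime.
        At lime: no left child.
        At lime: go right to pear.
          pear is a leaf — visit pear.
At daisy: go right to sage.
  Visit sage.
  At sage: go left to bay.
    Visit bay.
    At bay: no left child.
    At bay: go right to iris.
      iris is a leaf — visit iris.
  At sage: go right to teak.
    teak is a leaf — visit teak.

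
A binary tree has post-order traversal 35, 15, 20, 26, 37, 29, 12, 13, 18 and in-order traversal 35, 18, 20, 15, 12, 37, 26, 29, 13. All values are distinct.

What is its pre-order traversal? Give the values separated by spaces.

The last element of post-order is the root; it splits in-order into left and right subtrees.
Root 18: left subtree has 1 node {35}, right has 7 {20, 15, 12, 37, 26, 29, 13}.
  Root 13: left subtree has 6 nodes {20, 15, 12, 37, 26, 29}, right has 0 { }.
    Root 12: left subtree has 2 nodes {20, 15}, right has 3 {37, 26, 29}.
      Root 20: left subtree has 0 nodes { }, right has 1 {15}.
      Root 29: left subtree has 2 nodes {37, 26}, right has 0 { }.
        Root 37: left subtree has 0 nodes { }, right has 1 {26}.

18 35 13 12 20 15 29 37 26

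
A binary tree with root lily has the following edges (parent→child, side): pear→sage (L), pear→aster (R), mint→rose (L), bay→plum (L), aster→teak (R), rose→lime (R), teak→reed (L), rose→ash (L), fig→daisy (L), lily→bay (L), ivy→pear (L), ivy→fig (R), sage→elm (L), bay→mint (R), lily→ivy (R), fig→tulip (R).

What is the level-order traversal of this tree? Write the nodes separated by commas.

Level-order visits nodes level by level from the root, left to right within each level.
Level 0: lily
Level 1: bay, ivy
Level 2: plum, mint, pear, fig
Level 3: rose, sage, aster, daisy, tulip
Level 4: ash, lime, elm, teak
Level 5: reed

lily, bay, ivy, plum, mint, pear, fig, rose, sage, aster, daisy, tulip, ash, lime, elm, teak, reed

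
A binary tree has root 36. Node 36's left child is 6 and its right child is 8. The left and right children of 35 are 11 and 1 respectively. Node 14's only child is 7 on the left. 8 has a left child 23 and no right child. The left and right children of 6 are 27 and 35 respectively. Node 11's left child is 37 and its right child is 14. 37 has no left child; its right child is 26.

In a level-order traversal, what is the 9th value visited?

Level-order visits nodes level by level from the root, left to right within each level.
Level 0: 36
Level 1: 6, 8
Level 2: 27, 35, 23
Level 3: 11, 1
Level 4: 37, 14
Level 5: 26, 7
Full level-order sequence: 36, 6, 8, 27, 35, 23, 11, 1, 37, 14, 26, 7.

37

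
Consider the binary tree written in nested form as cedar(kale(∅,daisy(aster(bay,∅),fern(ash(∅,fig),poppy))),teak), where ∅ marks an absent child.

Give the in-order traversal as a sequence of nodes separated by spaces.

In-order visits the left subtree, then the node, then the right subtree.
At cedar: go left to kale.
  At kale: no left child.
  Visit kale.
  At kale: go right to daisy.
    At daisy: go left to aster.
      At aster: go left to bay.
        bay is a leaf — visit bay.
      Visit aster.
      At aster: no right child.
    Visit daisy.
    At daisy: go right to fern.
      At fern: go left to ash.
        At ash: no left child.
        Visit ash.
        At ash: go right to fig.
          fig is a leaf — visit fig.
      Visit fern.
      At fern: go right to poppy.
        poppy is a leaf — visit poppy.
Visit cedar.
At cedar: go right to teak.
  teak is a leaf — visit teak.

kale bay aster daisy ash fig fern poppy cedar teak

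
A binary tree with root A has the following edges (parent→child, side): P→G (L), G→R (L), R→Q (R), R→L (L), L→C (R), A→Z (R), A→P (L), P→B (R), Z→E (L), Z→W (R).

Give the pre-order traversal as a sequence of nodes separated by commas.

Pre-order visits the node, then its left subtree, then its right subtree.
Visit A.
At A: go left to P.
  Visit P.
  At P: go left to G.
    Visit G.
    At G: go left to R.
      Visit R.
      At R: go left to L.
        Visit L.
        At L: no left child.
        At L: go right to C.
          C is a leaf — visit C.
      At R: go right to Q.
        Q is a leaf — visit Q.
    At G: no right child.
  At P: go right to B.
    B is a leaf — visit B.
At A: go right to Z.
  Visit Z.
  At Z: go left to E.
    E is a leaf — visit E.
  At Z: go right to W.
    W is a leaf — visit W.

A, P, G, R, L, C, Q, B, Z, E, W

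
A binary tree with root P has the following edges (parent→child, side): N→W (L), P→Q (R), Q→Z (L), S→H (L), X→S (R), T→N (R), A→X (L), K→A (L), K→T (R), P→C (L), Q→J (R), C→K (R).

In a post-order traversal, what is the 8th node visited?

K

Post-order visits the left subtree, then the right subtree, then the node.
At P: go left to C.
  At C: no left child.
  At C: go right to K.
    At K: go left to A.
      At A: go left to X.
        At X: no left child.
        At X: go right to S.
          At S: go left to H.
            H is a leaf — visit H.
          At S: no right child.
          Visit S.
        Visit X.
      At A: no right child.
      Visit A.
    At K: go right to T.
      At T: no left child.
      At T: go right to N.
        At N: go left to W.
          W is a leaf — visit W.
        At N: no right child.
        Visit N.
      Visit T.
    Visit K.
  Visit C.
At P: go right to Q.
  At Q: go left to Z.
    Z is a leaf — visit Z.
  At Q: go right to J.
    J is a leaf — visit J.
  Visit Q.
Visit P.
Full post-order sequence: H, S, X, A, W, N, T, K, C, Z, J, Q, P.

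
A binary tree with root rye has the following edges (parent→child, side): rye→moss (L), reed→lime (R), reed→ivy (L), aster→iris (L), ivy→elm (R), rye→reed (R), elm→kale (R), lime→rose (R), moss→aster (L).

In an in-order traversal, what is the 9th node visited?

lime

In-order visits the left subtree, then the node, then the right subtree.
At rye: go left to moss.
  At moss: go left to aster.
    At aster: go left to iris.
      iris is a leaf — visit iris.
    Visit aster.
    At aster: no right child.
  Visit moss.
  At moss: no right child.
Visit rye.
At rye: go right to reed.
  At reed: go left to ivy.
    At ivy: no left child.
    Visit ivy.
    At ivy: go right to elm.
      At elm: no left child.
      Visit elm.
      At elm: go right to kale.
        kale is a leaf — visit kale.
  Visit reed.
  At reed: go right to lime.
    At lime: no left child.
    Visit lime.
    At lime: go right to rose.
      rose is a leaf — visit rose.
Full in-order sequence: iris, aster, moss, rye, ivy, elm, kale, reed, lime, rose.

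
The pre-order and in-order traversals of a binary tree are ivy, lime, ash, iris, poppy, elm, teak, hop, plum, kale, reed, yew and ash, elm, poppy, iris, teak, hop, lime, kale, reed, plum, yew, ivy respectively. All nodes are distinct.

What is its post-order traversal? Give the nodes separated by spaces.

The first element of pre-order is the root; it splits in-order into left and right subtrees.
Root ivy: left subtree has 11 nodes {ash, elm, poppy, iris, teak, hop, lime, kale, reed, plum, yew}, right has 0 { }.
  Root lime: left subtree has 6 nodes {ash, elm, poppy, iris, teak, hop}, right has 4 {kale, reed, plum, yew}.
    Root ash: left subtree has 0 nodes { }, right has 5 {elm, poppy, iris, teak, hop}.
      Root iris: left subtree has 2 nodes {elm, poppy}, right has 2 {teak, hop}.
        Root poppy: left subtree has 1 node {elm}, right has 0 { }.
        Root teak: left subtree has 0 nodes { }, right has 1 {hop}.
    Root plum: left subtree has 2 nodes {kale, reed}, right has 1 {yew}.
      Root kale: left subtree has 0 nodes { }, right has 1 {reed}.

elm poppy hop teak iris ash reed kale yew plum lime ivy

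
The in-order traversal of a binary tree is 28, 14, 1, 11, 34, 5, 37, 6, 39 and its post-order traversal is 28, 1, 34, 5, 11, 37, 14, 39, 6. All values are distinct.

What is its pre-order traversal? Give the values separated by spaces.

The last element of post-order is the root; it splits in-order into left and right subtrees.
Root 6: left subtree has 7 nodes {28, 14, 1, 11, 34, 5, 37}, right has 1 {39}.
  Root 14: left subtree has 1 node {28}, right has 5 {1, 11, 34, 5, 37}.
    Root 37: left subtree has 4 nodes {1, 11, 34, 5}, right has 0 { }.
      Root 11: left subtree has 1 node {1}, right has 2 {34, 5}.
        Root 5: left subtree has 1 node {34}, right has 0 { }.

6 14 28 37 11 1 5 34 39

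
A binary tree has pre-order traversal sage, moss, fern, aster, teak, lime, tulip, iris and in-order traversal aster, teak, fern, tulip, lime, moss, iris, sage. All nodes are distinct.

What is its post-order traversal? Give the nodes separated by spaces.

teak aster tulip lime fern iris moss sage

The first element of pre-order is the root; it splits in-order into left and right subtrees.
Root sage: left subtree has 7 nodes {aster, teak, fern, tulip, lime, moss, iris}, right has 0 { }.
  Root moss: left subtree has 5 nodes {aster, teak, fern, tulip, lime}, right has 1 {iris}.
    Root fern: left subtree has 2 nodes {aster, teak}, right has 2 {tulip, lime}.
      Root aster: left subtree has 0 nodes { }, right has 1 {teak}.
      Root lime: left subtree has 1 node {tulip}, right has 0 { }.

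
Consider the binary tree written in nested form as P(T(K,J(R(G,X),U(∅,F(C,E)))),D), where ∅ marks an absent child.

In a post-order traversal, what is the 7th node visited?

Post-order visits the left subtree, then the right subtree, then the node.
At P: go left to T.
  At T: go left to K.
    K is a leaf — visit K.
  At T: go right to J.
    At J: go left to R.
      At R: go left to G.
        G is a leaf — visit G.
      At R: go right to X.
        X is a leaf — visit X.
      Visit R.
    At J: go right to U.
      At U: no left child.
      At U: go right to F.
        At F: go left to C.
          C is a leaf — visit C.
        At F: go right to E.
          E is a leaf — visit E.
        Visit F.
      Visit U.
    Visit J.
  Visit T.
At P: go right to D.
  D is a leaf — visit D.
Visit P.
Full post-order sequence: K, G, X, R, C, E, F, U, J, T, D, P.

F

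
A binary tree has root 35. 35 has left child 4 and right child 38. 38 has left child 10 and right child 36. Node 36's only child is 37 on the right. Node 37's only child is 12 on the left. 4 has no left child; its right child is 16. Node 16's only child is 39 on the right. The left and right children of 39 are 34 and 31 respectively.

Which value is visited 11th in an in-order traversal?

37

In-order visits the left subtree, then the node, then the right subtree.
At 35: go left to 4.
  At 4: no left child.
  Visit 4.
  At 4: go right to 16.
    At 16: no left child.
    Visit 16.
    At 16: go right to 39.
      At 39: go left to 34.
        34 is a leaf — visit 34.
      Visit 39.
      At 39: go right to 31.
        31 is a leaf — visit 31.
Visit 35.
At 35: go right to 38.
  At 38: go left to 10.
    10 is a leaf — visit 10.
  Visit 38.
  At 38: go right to 36.
    At 36: no left child.
    Visit 36.
    At 36: go right to 37.
      At 37: go left to 12.
        12 is a leaf — visit 12.
      Visit 37.
      At 37: no right child.
Full in-order sequence: 4, 16, 34, 39, 31, 35, 10, 38, 36, 12, 37.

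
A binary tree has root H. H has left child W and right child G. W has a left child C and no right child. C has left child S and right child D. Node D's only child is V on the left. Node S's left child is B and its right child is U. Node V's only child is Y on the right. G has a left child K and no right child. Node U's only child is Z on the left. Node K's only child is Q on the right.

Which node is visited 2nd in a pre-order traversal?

Pre-order visits the node, then its left subtree, then its right subtree.
Visit H.
At H: go left to W.
  Visit W.
  At W: go left to C.
    Visit C.
    At C: go left to S.
      Visit S.
      At S: go left to B.
        B is a leaf — visit B.
      At S: go right to U.
        Visit U.
        At U: go left to Z.
          Z is a leaf — visit Z.
        At U: no right child.
    At C: go right to D.
      Visit D.
      At D: go left to V.
        Visit V.
        At V: no left child.
        At V: go right to Y.
          Y is a leaf — visit Y.
      At D: no right child.
  At W: no right child.
At H: go right to G.
  Visit G.
  At G: go left to K.
    Visit K.
    At K: no left child.
    At K: go right to Q.
      Q is a leaf — visit Q.
  At G: no right child.
Full pre-order sequence: H, W, C, S, B, U, Z, D, V, Y, G, K, Q.

W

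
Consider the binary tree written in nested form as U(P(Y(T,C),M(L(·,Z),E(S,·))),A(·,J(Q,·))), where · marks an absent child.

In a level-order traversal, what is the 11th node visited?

Level-order visits nodes level by level from the root, left to right within each level.
Level 0: U
Level 1: P, A
Level 2: Y, M, J
Level 3: T, C, L, E, Q
Level 4: Z, S
Full level-order sequence: U, P, A, Y, M, J, T, C, L, E, Q, Z, S.

Q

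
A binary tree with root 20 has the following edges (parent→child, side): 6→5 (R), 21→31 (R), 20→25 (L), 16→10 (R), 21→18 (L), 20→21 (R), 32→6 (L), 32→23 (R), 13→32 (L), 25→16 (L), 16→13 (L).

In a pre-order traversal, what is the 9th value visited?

10

Pre-order visits the node, then its left subtree, then its right subtree.
Visit 20.
At 20: go left to 25.
  Visit 25.
  At 25: go left to 16.
    Visit 16.
    At 16: go left to 13.
      Visit 13.
      At 13: go left to 32.
        Visit 32.
        At 32: go left to 6.
          Visit 6.
          At 6: no left child.
          At 6: go right to 5.
            5 is a leaf — visit 5.
        At 32: go right to 23.
          23 is a leaf — visit 23.
      At 13: no right child.
    At 16: go right to 10.
      10 is a leaf — visit 10.
  At 25: no right child.
At 20: go right to 21.
  Visit 21.
  At 21: go left to 18.
    18 is a leaf — visit 18.
  At 21: go right to 31.
    31 is a leaf — visit 31.
Full pre-order sequence: 20, 25, 16, 13, 32, 6, 5, 23, 10, 21, 18, 31.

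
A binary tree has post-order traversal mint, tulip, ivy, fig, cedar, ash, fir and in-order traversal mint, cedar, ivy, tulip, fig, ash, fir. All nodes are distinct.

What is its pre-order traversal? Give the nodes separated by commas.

fir, ash, cedar, mint, fig, ivy, tulip

The last element of post-order is the root; it splits in-order into left and right subtrees.
Root fir: left subtree has 6 nodes {mint, cedar, ivy, tulip, fig, ash}, right has 0 { }.
  Root ash: left subtree has 5 nodes {mint, cedar, ivy, tulip, fig}, right has 0 { }.
    Root cedar: left subtree has 1 node {mint}, right has 3 {ivy, tulip, fig}.
      Root fig: left subtree has 2 nodes {ivy, tulip}, right has 0 { }.
        Root ivy: left subtree has 0 nodes { }, right has 1 {tulip}.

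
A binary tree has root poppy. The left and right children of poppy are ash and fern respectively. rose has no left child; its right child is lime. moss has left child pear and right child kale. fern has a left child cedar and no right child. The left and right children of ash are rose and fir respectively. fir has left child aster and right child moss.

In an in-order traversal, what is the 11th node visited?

fern

In-order visits the left subtree, then the node, then the right subtree.
At poppy: go left to ash.
  At ash: go left to rose.
    At rose: no left child.
    Visit rose.
    At rose: go right to lime.
      lime is a leaf — visit lime.
  Visit ash.
  At ash: go right to fir.
    At fir: go left to aster.
      aster is a leaf — visit aster.
    Visit fir.
    At fir: go right to moss.
      At moss: go left to pear.
        pear is a leaf — visit pear.
      Visit moss.
      At moss: go right to kale.
        kale is a leaf — visit kale.
Visit poppy.
At poppy: go right to fern.
  At fern: go left to cedar.
    cedar is a leaf — visit cedar.
  Visit fern.
  At fern: no right child.
Full in-order sequence: rose, lime, ash, aster, fir, pear, moss, kale, poppy, cedar, fern.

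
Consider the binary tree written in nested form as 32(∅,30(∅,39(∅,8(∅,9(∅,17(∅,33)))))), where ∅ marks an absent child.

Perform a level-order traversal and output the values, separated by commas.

32, 30, 39, 8, 9, 17, 33

Level-order visits nodes level by level from the root, left to right within each level.
Level 0: 32
Level 1: 30
Level 2: 39
Level 3: 8
Level 4: 9
Level 5: 17
Level 6: 33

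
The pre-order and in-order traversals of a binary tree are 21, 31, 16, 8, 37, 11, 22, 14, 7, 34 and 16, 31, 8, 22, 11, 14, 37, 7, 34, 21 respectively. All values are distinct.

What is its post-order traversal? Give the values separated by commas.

16, 22, 14, 11, 34, 7, 37, 8, 31, 21

The first element of pre-order is the root; it splits in-order into left and right subtrees.
Root 21: left subtree has 9 nodes {16, 31, 8, 22, 11, 14, 37, 7, 34}, right has 0 { }.
  Root 31: left subtree has 1 node {16}, right has 7 {8, 22, 11, 14, 37, 7, 34}.
    Root 8: left subtree has 0 nodes { }, right has 6 {22, 11, 14, 37, 7, 34}.
      Root 37: left subtree has 3 nodes {22, 11, 14}, right has 2 {7, 34}.
        Root 11: left subtree has 1 node {22}, right has 1 {14}.
        Root 7: left subtree has 0 nodes { }, right has 1 {34}.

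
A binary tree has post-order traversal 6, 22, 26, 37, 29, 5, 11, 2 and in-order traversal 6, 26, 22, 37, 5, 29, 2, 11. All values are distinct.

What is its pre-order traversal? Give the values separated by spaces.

The last element of post-order is the root; it splits in-order into left and right subtrees.
Root 2: left subtree has 6 nodes {6, 26, 22, 37, 5, 29}, right has 1 {11}.
  Root 5: left subtree has 4 nodes {6, 26, 22, 37}, right has 1 {29}.
    Root 37: left subtree has 3 nodes {6, 26, 22}, right has 0 { }.
      Root 26: left subtree has 1 node {6}, right has 1 {22}.

2 5 37 26 6 22 29 11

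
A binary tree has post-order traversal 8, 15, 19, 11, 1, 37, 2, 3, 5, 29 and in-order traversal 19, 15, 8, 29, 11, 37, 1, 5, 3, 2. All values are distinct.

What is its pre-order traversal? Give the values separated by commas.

29, 19, 15, 8, 5, 37, 11, 1, 3, 2

The last element of post-order is the root; it splits in-order into left and right subtrees.
Root 29: left subtree has 3 nodes {19, 15, 8}, right has 6 {11, 37, 1, 5, 3, 2}.
  Root 19: left subtree has 0 nodes { }, right has 2 {15, 8}.
    Root 15: left subtree has 0 nodes { }, right has 1 {8}.
  Root 5: left subtree has 3 nodes {11, 37, 1}, right has 2 {3, 2}.
    Root 37: left subtree has 1 node {11}, right has 1 {1}.
    Root 3: left subtree has 0 nodes { }, right has 1 {2}.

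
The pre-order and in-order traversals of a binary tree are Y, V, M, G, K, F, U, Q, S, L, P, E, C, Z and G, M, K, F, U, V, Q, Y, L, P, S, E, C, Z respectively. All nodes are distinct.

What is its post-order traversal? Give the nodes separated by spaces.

G U F K M Q V P L Z C E S Y

The first element of pre-order is the root; it splits in-order into left and right subtrees.
Root Y: left subtree has 7 nodes {G, M, K, F, U, V, Q}, right has 6 {L, P, S, E, C, Z}.
  Root V: left subtree has 5 nodes {G, M, K, F, U}, right has 1 {Q}.
    Root M: left subtree has 1 node {G}, right has 3 {K, F, U}.
      Root K: left subtree has 0 nodes { }, right has 2 {F, U}.
        Root F: left subtree has 0 nodes { }, right has 1 {U}.
  Root S: left subtree has 2 nodes {L, P}, right has 3 {E, C, Z}.
    Root L: left subtree has 0 nodes { }, right has 1 {P}.
    Root E: left subtree has 0 nodes { }, right has 2 {C, Z}.
      Root C: left subtree has 0 nodes { }, right has 1 {Z}.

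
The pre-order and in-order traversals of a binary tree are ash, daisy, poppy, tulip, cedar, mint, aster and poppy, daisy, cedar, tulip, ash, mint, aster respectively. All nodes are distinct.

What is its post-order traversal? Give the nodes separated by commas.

The first element of pre-order is the root; it splits in-order into left and right subtrees.
Root ash: left subtree has 4 nodes {poppy, daisy, cedar, tulip}, right has 2 {mint, aster}.
  Root daisy: left subtree has 1 node {poppy}, right has 2 {cedar, tulip}.
    Root tulip: left subtree has 1 node {cedar}, right has 0 { }.
  Root mint: left subtree has 0 nodes { }, right has 1 {aster}.

poppy, cedar, tulip, daisy, aster, mint, ash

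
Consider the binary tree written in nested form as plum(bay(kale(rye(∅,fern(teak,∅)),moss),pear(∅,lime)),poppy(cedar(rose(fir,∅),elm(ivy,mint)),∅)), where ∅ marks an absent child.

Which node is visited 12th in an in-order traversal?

cedar

In-order visits the left subtree, then the node, then the right subtree.
At plum: go left to bay.
  At bay: go left to kale.
    At kale: go left to rye.
      At rye: no left child.
      Visit rye.
      At rye: go right to fern.
        At fern: go left to teak.
          teak is a leaf — visit teak.
        Visit fern.
        At fern: no right child.
    Visit kale.
    At kale: go right to moss.
      moss is a leaf — visit moss.
  Visit bay.
  At bay: go right to pear.
    At pear: no left child.
    Visit pear.
    At pear: go right to lime.
      lime is a leaf — visit lime.
Visit plum.
At plum: go right to poppy.
  At poppy: go left to cedar.
    At cedar: go left to rose.
      At rose: go left to fir.
        fir is a leaf — visit fir.
      Visit rose.
      At rose: no right child.
    Visit cedar.
    At cedar: go right to elm.
      At elm: go left to ivy.
        ivy is a leaf — visit ivy.
      Visit elm.
      At elm: go right to mint.
        mint is a leaf — visit mint.
  Visit poppy.
  At poppy: no right child.
Full in-order sequence: rye, teak, fern, kale, moss, bay, pear, lime, plum, fir, rose, cedar, ivy, elm, mint, poppy.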